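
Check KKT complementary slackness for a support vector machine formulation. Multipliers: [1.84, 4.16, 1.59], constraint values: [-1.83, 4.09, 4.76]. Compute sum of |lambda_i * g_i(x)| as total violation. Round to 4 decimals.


KKT complementary slackness check:
lambda_1 * g_1 = 1.84 * -1.83 = -3.3672
lambda_2 * g_2 = 4.16 * 4.09 = 17.0144
lambda_3 * g_3 = 1.59 * 4.76 = 7.5684
Total violation = 3.3672 + 17.0144 + 7.5684 = 27.95


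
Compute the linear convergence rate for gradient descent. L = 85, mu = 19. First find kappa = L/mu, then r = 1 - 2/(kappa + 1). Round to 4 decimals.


Step 1: Compute the condition number.
kappa = L/mu = 85/19 = 4.4737
Step 2: Compute the convergence rate.
r = 1 - 2/(kappa + 1) = 1 - 2*mu/(L + mu) = (L - mu)/(L + mu) = 66/104 = 0.6346


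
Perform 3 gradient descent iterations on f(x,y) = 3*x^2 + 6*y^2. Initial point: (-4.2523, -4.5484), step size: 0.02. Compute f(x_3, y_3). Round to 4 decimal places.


Gradient descent on f(x,y) = 3*x^2 + 6*y^2.
Starting point: (-4.2523, -4.5484), alpha = 0.02
Step 1: grad_x = 2*3*-4.2523 = -25.5138, grad_y = 2*6*-4.5484 = -54.5808
  x_1 = -4.2523 - 0.02*-25.5138 = -3.742
  y_1 = -4.5484 - 0.02*-54.5808 = -3.4568
Step 2: grad_x = 2*3*-3.742 = -22.4521, grad_y = 2*6*-3.4568 = -41.4814
  x_2 = -3.742 - 0.02*-22.4521 = -3.293
  y_2 = -3.4568 - 0.02*-41.4814 = -2.6272
Step 3: grad_x = 2*3*-3.293 = -19.7579, grad_y = 2*6*-2.6272 = -31.5259
  x_3 = -3.293 - 0.02*-19.7579 = -2.8978
  y_3 = -2.6272 - 0.02*-31.5259 = -1.9966
f(-2.8978, -1.9966) = 3*(-2.8978)^2 + 6*(-1.9966)^2 = 49.1115


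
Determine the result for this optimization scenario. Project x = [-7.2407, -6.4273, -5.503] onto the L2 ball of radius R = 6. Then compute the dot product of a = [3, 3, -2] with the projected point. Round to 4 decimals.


Step 1: Compute ||x|| (intermediates to 6 decimals).
||x|| = sqrt((-7.2407)^2 + (-6.4273)^2 + (-5.503)^2) = 11.136469
Step 2: Project.
Since ||x|| > R, scale = R/||x|| = 6/11.136469 = 0.53877, proj(x) = scale * x
proj(x) = [-3.901072, -3.462836, -2.964851]
Step 3: Dot product.
a^T * proj(x) = 3*(-3.901072) + 3*(-3.462836) - 2*(-2.964851) = -16.162


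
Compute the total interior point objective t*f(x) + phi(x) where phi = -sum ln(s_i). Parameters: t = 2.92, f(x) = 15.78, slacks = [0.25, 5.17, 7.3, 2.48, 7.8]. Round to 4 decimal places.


Step 1: Compute log-barrier.
ln values: [-1.3863, 1.6429, 1.9879, 0.9083, 2.0541]
phi = -(-1.3863 + 1.6429 + 1.9879 + 0.9083 + 2.0541) = -5.2068
Step 2: Compute augmented objective.
t*f(x) = 2.92*15.78 = 46.0776
Total = 46.0776 - 5.2068 = 40.8708


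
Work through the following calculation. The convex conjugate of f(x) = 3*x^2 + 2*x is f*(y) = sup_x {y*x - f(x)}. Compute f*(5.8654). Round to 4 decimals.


f*(y) = sup_x {y*x - a*x^2 - b*x} = sup_x {(y-b)*x - a*x^2}
FOC: (y - b) - 2a*x = 0 => x* = (y - b)/(2a)
x* = (5.8654 - 2)/(2*3) = 0.6442
f*(5.8654) = (y-b)^2/(4a) = (5.8654 - 2)^2/(4*3)
= 14.9413/12 = 1.2451


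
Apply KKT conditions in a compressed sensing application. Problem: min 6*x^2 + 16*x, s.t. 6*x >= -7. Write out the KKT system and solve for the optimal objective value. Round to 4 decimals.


Step 1: Try lambda = 0 (constraint inactive).
x_unc = -16/(2*6) = -1.3333
Check: 6*-1.3333 = -7.9998 < -7 -- violated!
Step 2: Constraint must be active: 6*x = -7
x* = -7/6 = -1.1667 (rounded; the exact value -7/6 is used below)
lambda = (2*6*(-7/6) + 16)/6 = 0.3333
Step 3: Compute optimal value.
f(x*) = 6*(-7/6)^2 + 16*(-7/6) = -10.5


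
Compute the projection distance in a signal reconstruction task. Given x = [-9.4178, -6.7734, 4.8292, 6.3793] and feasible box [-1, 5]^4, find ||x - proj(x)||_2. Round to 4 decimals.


Project each component onto [-1, 5].
clip(-9.4178) = -1.0, clip(-6.7734) = -1.0, clip(4.8292) = 4.8292, clip(6.3793) = 5.0
Projection = [-1.0, -1.0, 4.8292, 5.0]
Squared diffs: [70.8594, 33.3321, 0.0, 1.9025]
Distance = sqrt(106.094) = 10.3002


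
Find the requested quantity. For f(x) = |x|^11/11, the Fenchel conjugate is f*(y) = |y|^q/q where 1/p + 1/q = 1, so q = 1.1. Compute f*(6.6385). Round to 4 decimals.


The conjugate exponent q satisfies 1/p + 1/q = 1.
p = 11, so q = 11/(11 - 1) = 1.1
|y|^q = 6.6385^1.1 = 8.0219
f*(6.6385) = 8.0219 / 1.1 = 7.2926


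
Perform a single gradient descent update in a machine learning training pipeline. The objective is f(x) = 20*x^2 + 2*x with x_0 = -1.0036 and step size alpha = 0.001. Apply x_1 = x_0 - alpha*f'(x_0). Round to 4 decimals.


We compute the gradient at x_0 and apply the update.
f'(x) = 40*x + 2
f'(-1.0036) = 40*-1.0036 + 2 = -38.144
x_1 = -1.0036 - 0.001*-38.144 = -0.9655


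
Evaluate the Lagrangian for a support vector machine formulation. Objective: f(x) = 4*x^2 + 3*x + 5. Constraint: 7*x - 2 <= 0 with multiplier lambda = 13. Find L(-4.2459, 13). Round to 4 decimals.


Step 1: Evaluate f(x).
f(-4.2459) = 4*(-4.2459)^2 + 3*(-4.2459) + 5 = 64.373
Step 2: Evaluate g(x).
g(-4.2459) = 7*-4.2459 - 2 = -31.7213
Step 3: Compute Lagrangian.
L = 64.373 + 13*-31.7213 = -348.0039


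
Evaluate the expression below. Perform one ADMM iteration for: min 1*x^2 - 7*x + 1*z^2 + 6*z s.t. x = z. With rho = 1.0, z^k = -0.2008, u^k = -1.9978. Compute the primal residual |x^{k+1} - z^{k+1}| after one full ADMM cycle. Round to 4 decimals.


ADMM iteration with rho = 1.0, z^k = -0.2008, u^k = -1.9978
Step 1: x-update.
Minimize 1*x^2 - 7*x + (1.0/2)*(x + 0.2008 - 1.9978)^2
FOC: (2*1 + 1.0)*x = 7 + 1.0*(-0.2008 + 1.9978)
x^{k+1} = 2.9323
Step 2: z-update.
Minimize 1*z^2 + 6*z + (1.0/2)*(2.9323 - z - 1.9978)^2
FOC: (2*1 + 1.0)*z = -6 + 1.0*(2.9323 - 1.9978)
z^{k+1} = -1.6885
Step 3: u-update.
u^{k+1} = -1.9978 + 2.9323 + 1.6885 = 2.623
Step 4: Primal residual = |2.9323 + 1.6885| = 4.6208


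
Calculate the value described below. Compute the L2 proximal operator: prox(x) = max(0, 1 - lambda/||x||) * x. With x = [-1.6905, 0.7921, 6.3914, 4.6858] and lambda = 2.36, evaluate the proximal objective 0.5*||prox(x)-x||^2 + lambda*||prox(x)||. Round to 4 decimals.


Step 1: Compute ||x||.
||x|| = 8.142
Step 2: Compute scaling factor.
scale = max(0, 1 - 2.36/8.142) = 0.7101
Step 3: prox(x) = [-1.2005, 0.5625, 4.5388, 3.3276]
||prox(x)|| = 5.782
Step 4: Proximal objective.
0.5*||prox-x||^2 = 2.7848
lambda*||prox|| = 13.6455
Total = 16.4303


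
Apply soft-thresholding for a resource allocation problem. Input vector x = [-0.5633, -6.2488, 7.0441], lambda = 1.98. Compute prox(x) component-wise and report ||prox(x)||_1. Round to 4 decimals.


Soft-thresholding with lambda = 1.98:
prox(-0.5633) = sign(-0.5633)*max(|-0.5633| - 1.98, 0) = 0.0
prox(-6.2488) = sign(-6.2488)*max(|-6.2488| - 1.98, 0) = -4.2688
prox(7.0441) = sign(7.0441)*max(|7.0441| - 1.98, 0) = 5.0641
prox(x) = [0.0, -4.2688, 5.0641]
||prox(x)||_1 = 0.0 + 4.2688 + 5.0641 = 9.3329


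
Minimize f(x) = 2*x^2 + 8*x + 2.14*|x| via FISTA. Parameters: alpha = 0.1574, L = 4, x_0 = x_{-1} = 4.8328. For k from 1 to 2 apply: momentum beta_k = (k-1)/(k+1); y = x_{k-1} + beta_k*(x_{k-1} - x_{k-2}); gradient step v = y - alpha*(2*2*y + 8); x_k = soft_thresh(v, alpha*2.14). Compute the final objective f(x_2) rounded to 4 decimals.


FISTA on f(x) = 2*x^2 + 8*x + 2.14*|x|
L = 4, alpha = 0.1574
Iteration 1: beta = 0.0, y = 4.8328 + 0.0*(4.8328 - 4.8328) = 4.8328
  grad(y) = 27.3312, v = y - alpha*grad = 0.5309
  prox(v) = soft_thresh(0.5309, 0.3368) = 0.194
Iteration 2: beta = 0.3333, y = 0.194 + 0.3333*(0.194 - 4.8328) = -1.3522
  grad(y) = 2.5911, v = y - alpha*grad = -1.7601
  prox(v) = soft_thresh(-1.7601, 0.3368) = -1.4232
f(x_2) = 2*(-1.4232)^2 + 8*(-1.4232) + 2.14*|-1.4232| = -4.289


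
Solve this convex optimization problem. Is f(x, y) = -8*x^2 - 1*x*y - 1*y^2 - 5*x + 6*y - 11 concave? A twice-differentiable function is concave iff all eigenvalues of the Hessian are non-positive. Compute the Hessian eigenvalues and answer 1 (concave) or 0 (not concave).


The Hessian of f(x,y) = -8*x^2 - 1*x*y - 1*y^2 - 5*x + 6*y - 11 is:
H = [[-16, -1], [-1, -2]]
Trace = -16 - 2 = -18
Determinant = -16*-2 - (-1)^2 = 31
Discriminant = (-18)^2 - 4*31 = 200.0
Eigenvalues: lambda_1 = -16.0711, lambda_2 = -1.9289
The function is concave.

1


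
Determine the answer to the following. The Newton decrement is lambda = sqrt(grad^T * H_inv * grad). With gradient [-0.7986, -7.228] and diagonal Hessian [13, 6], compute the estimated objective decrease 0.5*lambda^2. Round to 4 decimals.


Step 1: H is diagonal, so H^(-1) * g = [-0.0614, -1.2047].
Step 2: g^T H^(-1) g = sum_i g_i^2 / H_ii
  = (-0.7986)^2/13 + (-7.228)^2/6
  = 0.0491 + 8.7073 = 8.7564
Step 3: Objective decrease = 0.5 * g^T H^(-1) g = 4.3782


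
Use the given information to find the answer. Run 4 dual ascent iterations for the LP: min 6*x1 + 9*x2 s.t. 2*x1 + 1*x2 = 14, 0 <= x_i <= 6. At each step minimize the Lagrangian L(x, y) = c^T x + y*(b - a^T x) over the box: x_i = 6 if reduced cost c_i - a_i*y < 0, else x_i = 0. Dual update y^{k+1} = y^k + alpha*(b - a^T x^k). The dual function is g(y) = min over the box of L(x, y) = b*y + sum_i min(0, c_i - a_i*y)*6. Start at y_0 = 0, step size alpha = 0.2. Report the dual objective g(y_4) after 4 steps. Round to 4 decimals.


Dual ascent for LP: min 6*x1 + 9*x2, 2*x1 + 1*x2 = 14, 0 <= x_i <= 6
Step 1: y^k = 0.0, reduced costs: (6.0, 9.0)
  x^k = (0.0, 0.0), subgradient = b - a^T x = 14.0
  y^{k+1} = 0.0 + 0.2*14.0 = 2.8
Step 2: y^k = 2.8, reduced costs: (0.4, 6.2)
  x^k = (0.0, 0.0), subgradient = b - a^T x = 14.0
  y^{k+1} = 2.8 + 0.2*14.0 = 5.6
Step 3: y^k = 5.6, reduced costs: (-5.2, 3.4)
  x^k = (6.0, 0.0), subgradient = b - a^T x = 2.0
  y^{k+1} = 5.6 + 0.2*2.0 = 6.0
Step 4: y^k = 6.0, reduced costs: (-6.0, 3.0)
  x^k = (6.0, 0.0), subgradient = b - a^T x = 2.0
  y^{k+1} = 6.0 + 0.2*2.0 = 6.4
Dual objective at y_4 = 6.4: reduced costs (-6.8, 2.6), box minimizer x = (6.0, 0.0)
g(y_4) = b*y + (c1 - a1*y)*x1 + (c2 - a2*y)*x2 = 14*6.4 + (-6.8)*6.0 + 2.6*0.0 = 89.6 - 40.8 + 0.0 = 48.8


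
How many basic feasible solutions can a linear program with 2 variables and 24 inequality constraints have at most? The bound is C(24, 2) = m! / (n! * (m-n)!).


Each vertex corresponds to some choice of n active constraints out of m, so the number of vertices is at most C(m, n) = m! / (n!(m-n)!).
m = 24, n = 2
Numerator: 24 * 23
Denominator: 2! = 2
C(24, 2) = 276


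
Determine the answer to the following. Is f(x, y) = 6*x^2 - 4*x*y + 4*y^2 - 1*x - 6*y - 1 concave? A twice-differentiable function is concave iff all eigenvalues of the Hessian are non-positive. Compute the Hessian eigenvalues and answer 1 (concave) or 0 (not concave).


The Hessian of f(x,y) = 6*x^2 - 4*x*y + 4*y^2 - 1*x - 6*y - 1 is:
H = [[12, -4], [-4, 8]]
Trace = 12 + 8 = 20
Determinant = 12*8 - (-4)^2 = 80
Discriminant = (20)^2 - 4*80 = 80.0
Eigenvalues: lambda_1 = 5.5279, lambda_2 = 14.4721
The function is not concave.

0


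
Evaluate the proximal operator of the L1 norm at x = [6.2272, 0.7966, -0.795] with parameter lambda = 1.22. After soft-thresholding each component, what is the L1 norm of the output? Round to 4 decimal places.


Soft-thresholding with lambda = 1.22:
prox(6.2272) = sign(6.2272)*max(|6.2272| - 1.22, 0) = 5.0072
prox(0.7966) = sign(0.7966)*max(|0.7966| - 1.22, 0) = 0.0
prox(-0.795) = sign(-0.795)*max(|-0.795| - 1.22, 0) = 0.0
prox(x) = [5.0072, 0.0, 0.0]
||prox(x)||_1 = 5.0072 + 0.0 + 0.0 = 5.0072


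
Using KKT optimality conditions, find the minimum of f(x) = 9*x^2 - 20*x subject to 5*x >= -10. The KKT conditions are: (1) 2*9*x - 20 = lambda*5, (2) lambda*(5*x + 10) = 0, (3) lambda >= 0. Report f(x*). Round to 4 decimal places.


Step 1: Try lambda = 0 (constraint inactive).
Stationarity: 2*9*x - 20 = 0
x* = 20/(2*9) = 10/9 = 1.1111 (rounded; the exact value 10/9 is used below)
Check constraint: 5*1.1111 = 5.5555 >= -10 -- satisfied.
Step 2: Compute optimal value.
f(x*) = 9*(10/9)^2 - 20*(10/9) = -11.1111


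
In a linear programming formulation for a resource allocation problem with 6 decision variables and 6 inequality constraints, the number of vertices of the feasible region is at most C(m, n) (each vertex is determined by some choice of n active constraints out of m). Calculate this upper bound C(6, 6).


Each vertex corresponds to some choice of n active constraints out of m, so the number of vertices is at most C(m, n) = m! / (n!(m-n)!).
m = 6, n = 6
Numerator: 6 * 5 * 4 * 3 * 2 * 1
Denominator: 6! = 720
C(6, 6) = 1


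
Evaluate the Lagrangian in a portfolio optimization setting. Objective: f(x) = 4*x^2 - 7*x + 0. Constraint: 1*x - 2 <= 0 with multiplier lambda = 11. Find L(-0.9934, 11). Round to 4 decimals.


Step 1: Evaluate f(x).
f(-0.9934) = 4*(-0.9934)^2 - 7*(-0.9934) + 0 = 10.9012
Step 2: Evaluate g(x).
g(-0.9934) = 1*-0.9934 - 2 = -2.9934
Step 3: Compute Lagrangian.
L = 10.9012 + 11*-2.9934 = -22.0262


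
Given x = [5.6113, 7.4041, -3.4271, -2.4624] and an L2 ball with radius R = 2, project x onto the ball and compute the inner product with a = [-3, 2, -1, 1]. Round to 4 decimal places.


Step 1: Compute ||x|| (intermediates to 6 decimals).
||x|| = sqrt(5.6113^2 + 7.4041^2 + (-3.4271)^2 + (-2.4624)^2) = 10.203716
Step 2: Project.
Since ||x|| > R, scale = R/||x|| = 2/10.203716 = 0.196007, proj(x) = scale * x
proj(x) = [1.099854, 1.451255, -0.671736, -0.482648]
Step 3: Dot product.
a^T * proj(x) = -3*1.099854 + 2*1.451255 - 1*(-0.671736) + 1*(-0.482648) = -0.208


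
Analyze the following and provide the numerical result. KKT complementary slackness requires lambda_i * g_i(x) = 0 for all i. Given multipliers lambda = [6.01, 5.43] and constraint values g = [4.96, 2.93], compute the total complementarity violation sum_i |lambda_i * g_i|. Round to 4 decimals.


KKT complementary slackness check:
lambda_1 * g_1 = 6.01 * 4.96 = 29.8096
lambda_2 * g_2 = 5.43 * 2.93 = 15.9099
Total violation = 29.8096 + 15.9099 = 45.7195


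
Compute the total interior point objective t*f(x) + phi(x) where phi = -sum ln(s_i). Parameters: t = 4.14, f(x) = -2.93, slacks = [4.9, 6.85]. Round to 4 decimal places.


Step 1: Compute log-barrier.
ln values: [1.5892, 1.9242]
phi = -(1.5892 + 1.9242) = -3.5135
Step 2: Compute augmented objective.
t*f(x) = 4.14*-2.93 = -12.1302
Total = -12.1302 - 3.5135 = -15.6437


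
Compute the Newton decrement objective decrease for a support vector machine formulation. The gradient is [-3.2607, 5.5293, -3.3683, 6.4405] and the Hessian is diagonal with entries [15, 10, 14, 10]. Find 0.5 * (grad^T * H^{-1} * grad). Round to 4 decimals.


Step 1: H is diagonal, so H^(-1) * g = [-0.2174, 0.5529, -0.2406, 0.6441].
Step 2: g^T H^(-1) g = sum_i g_i^2 / H_ii
  = (-3.2607)^2/15 + (5.5293)^2/10 + (-3.3683)^2/14 + (6.4405)^2/10
  = 0.7088 + 3.0573 + 0.8104 + 4.148 = 8.7245
Step 3: Objective decrease = 0.5 * g^T H^(-1) g = 4.3623


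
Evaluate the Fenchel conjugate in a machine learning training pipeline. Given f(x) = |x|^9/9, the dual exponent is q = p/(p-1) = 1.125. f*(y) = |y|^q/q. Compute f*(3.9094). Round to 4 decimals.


The conjugate exponent q satisfies 1/p + 1/q = 1.
p = 9, so q = 9/(9 - 1) = 1.125
|y|^q = 3.9094^1.125 = 4.6358
f*(3.9094) = 4.6358 / 1.125 = 4.1207


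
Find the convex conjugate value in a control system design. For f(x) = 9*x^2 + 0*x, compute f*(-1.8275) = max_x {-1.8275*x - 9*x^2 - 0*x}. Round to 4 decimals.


f*(y) = sup_x {y*x - a*x^2 - b*x} = sup_x {(y-b)*x - a*x^2}
FOC: (y - b) - 2a*x = 0 => x* = (y - b)/(2a)
x* = (-1.8275 - 0)/(2*9) = -0.1015
f*(-1.8275) = (y-b)^2/(4a) = (-1.8275 - 0)^2/(4*9)
= 3.3398/36 = 0.0928


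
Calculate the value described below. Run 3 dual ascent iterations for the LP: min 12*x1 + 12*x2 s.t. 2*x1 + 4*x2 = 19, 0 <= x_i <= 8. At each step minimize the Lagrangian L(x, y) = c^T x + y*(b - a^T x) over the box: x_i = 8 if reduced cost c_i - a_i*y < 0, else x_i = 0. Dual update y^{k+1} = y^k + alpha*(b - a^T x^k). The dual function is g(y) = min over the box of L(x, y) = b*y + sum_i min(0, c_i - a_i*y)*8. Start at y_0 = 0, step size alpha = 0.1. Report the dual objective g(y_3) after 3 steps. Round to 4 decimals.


Dual ascent for LP: min 12*x1 + 12*x2, 2*x1 + 4*x2 = 19, 0 <= x_i <= 8
Step 1: y^k = 0.0, reduced costs: (12.0, 12.0)
  x^k = (0.0, 0.0), subgradient = b - a^T x = 19.0
  y^{k+1} = 0.0 + 0.1*19.0 = 1.9
Step 2: y^k = 1.9, reduced costs: (8.2, 4.4)
  x^k = (0.0, 0.0), subgradient = b - a^T x = 19.0
  y^{k+1} = 1.9 + 0.1*19.0 = 3.8
Step 3: y^k = 3.8, reduced costs: (4.4, -3.2)
  x^k = (0.0, 8.0), subgradient = b - a^T x = -13.0
  y^{k+1} = 3.8 + 0.1*-13.0 = 2.5
Dual objective at y_3 = 2.5: reduced costs (7.0, 2.0), box minimizer x = (0.0, 0.0)
g(y_3) = b*y + (c1 - a1*y)*x1 + (c2 - a2*y)*x2 = 19*2.5 + 7.0*0.0 + 2.0*0.0 = 47.5 + 0.0 + 0.0 = 47.5


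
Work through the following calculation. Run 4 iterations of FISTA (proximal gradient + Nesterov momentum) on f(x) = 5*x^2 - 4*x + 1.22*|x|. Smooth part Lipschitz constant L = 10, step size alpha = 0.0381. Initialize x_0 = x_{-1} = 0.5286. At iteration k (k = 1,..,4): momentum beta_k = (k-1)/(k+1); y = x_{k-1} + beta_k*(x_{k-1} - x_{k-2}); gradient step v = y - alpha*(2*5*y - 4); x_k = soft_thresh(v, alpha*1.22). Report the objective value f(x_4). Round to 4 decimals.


FISTA on f(x) = 5*x^2 - 4*x + 1.22*|x|
L = 10, alpha = 0.0381
Iteration 1: beta = 0.0, y = 0.5286 + 0.0*(0.5286 - 0.5286) = 0.5286
  grad(y) = 1.286, v = y - alpha*grad = 0.4796
  prox(v) = soft_thresh(0.4796, 0.0465) = 0.4331
Iteration 2: beta = 0.3333, y = 0.4331 + 0.3333*(0.4331 - 0.5286) = 0.4013
  grad(y) = 0.013, v = y - alpha*grad = 0.4008
  prox(v) = soft_thresh(0.4008, 0.0465) = 0.3543
Iteration 3: beta = 0.5, y = 0.3543 + 0.5*(0.3543 - 0.4331) = 0.3149
  grad(y) = -0.8508, v = y - alpha*grad = 0.3473
  prox(v) = soft_thresh(0.3473, 0.0465) = 0.3009
Iteration 4: beta = 0.6, y = 0.3009 + 0.6*(0.3009 - 0.3543) = 0.2688
  grad(y) = -1.3123, v = y - alpha*grad = 0.3188
  prox(v) = soft_thresh(0.3188, 0.0465) = 0.2723
f(x_4) = 5*0.2723^2 - 4*0.2723 + 1.22*|0.2723| = -0.3863


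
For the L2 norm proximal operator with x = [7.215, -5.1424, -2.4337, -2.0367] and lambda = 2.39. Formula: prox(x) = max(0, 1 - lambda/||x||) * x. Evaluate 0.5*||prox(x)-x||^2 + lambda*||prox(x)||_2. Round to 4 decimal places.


Step 1: Compute ||x||.
||x|| = 9.4112
Step 2: Compute scaling factor.
scale = max(0, 1 - 2.39/9.4112) = 0.746
Step 3: prox(x) = [5.3827, -3.8365, -1.8157, -1.5195]
||prox(x)|| = 7.0212
Step 4: Proximal objective.
0.5*||prox-x||^2 = 2.8561
lambda*||prox|| = 16.7807
Total = 19.6368


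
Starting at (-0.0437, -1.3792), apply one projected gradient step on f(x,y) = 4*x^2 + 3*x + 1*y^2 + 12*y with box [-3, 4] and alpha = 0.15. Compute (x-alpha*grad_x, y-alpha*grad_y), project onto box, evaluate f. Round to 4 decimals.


Step 1: Compute gradient at (-0.0437, -1.3792).
grad_x = 2*4*-0.0437 + 3 = 2.6504
grad_y = 2*1*-1.3792 + 12 = 9.2416
Step 2: Gradient step.
x_raw = -0.0437 - 0.15*2.6504 = -0.4413
y_raw = -1.3792 - 0.15*9.2416 = -2.7654
Step 3: Project onto [-3, 4].
x_proj = clip(-0.4413) = -0.4413
y_proj = clip(-2.7654) = -2.7654
Step 4: Evaluate f.
f(-0.4413, -2.7654) = -26.0826


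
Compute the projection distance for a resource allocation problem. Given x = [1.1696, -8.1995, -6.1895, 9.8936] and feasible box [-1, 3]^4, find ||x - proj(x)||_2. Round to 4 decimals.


Project each component onto [-1, 3].
clip(1.1696) = 1.1696, clip(-8.1995) = -1.0, clip(-6.1895) = -1.0, clip(9.8936) = 3.0
Projection = [1.1696, -1.0, -1.0, 3.0]
Squared diffs: [0.0, 51.8328, 26.9309, 47.5217]
Distance = sqrt(126.2854) = 11.2377


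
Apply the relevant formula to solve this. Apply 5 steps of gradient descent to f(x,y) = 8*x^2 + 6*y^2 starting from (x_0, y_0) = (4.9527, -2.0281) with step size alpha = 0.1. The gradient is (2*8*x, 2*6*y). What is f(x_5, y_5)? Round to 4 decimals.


Gradient descent on f(x,y) = 8*x^2 + 6*y^2.
Starting point: (4.9527, -2.0281), alpha = 0.1
Step 1: grad_x = 2*8*4.9527 = 79.2432, grad_y = 2*6*-2.0281 = -24.3372
  x_1 = 4.9527 - 0.1*79.2432 = -2.9716
  y_1 = -2.0281 - 0.1*-24.3372 = 0.4056
Step 2: grad_x = 2*8*-2.9716 = -47.5459, grad_y = 2*6*0.4056 = 4.8674
  x_2 = -2.9716 - 0.1*-47.5459 = 1.783
  y_2 = 0.4056 - 0.1*4.8674 = -0.0811
Step 3: grad_x = 2*8*1.783 = 28.5276, grad_y = 2*6*-0.0811 = -0.9735
  x_3 = 1.783 - 0.1*28.5276 = -1.0698
  y_3 = -0.0811 - 0.1*-0.9735 = 0.0162
Step 4: grad_x = 2*8*-1.0698 = -17.1165, grad_y = 2*6*0.0162 = 0.1947
  x_4 = -1.0698 - 0.1*-17.1165 = 0.6419
  y_4 = 0.0162 - 0.1*0.1947 = -0.0032
Step 5: grad_x = 2*8*0.6419 = 10.2699, grad_y = 2*6*-0.0032 = -0.0389
  x_5 = 0.6419 - 0.1*10.2699 = -0.3851
  y_5 = -0.0032 - 0.1*-0.0389 = 0.0006
f(-0.3851, 0.0006) = 8*(-0.3851)^2 + 6*0.0006^2 = 1.1866


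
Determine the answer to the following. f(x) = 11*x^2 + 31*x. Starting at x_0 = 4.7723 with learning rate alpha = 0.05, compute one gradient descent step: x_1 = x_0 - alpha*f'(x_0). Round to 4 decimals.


We compute the gradient at x_0 and apply the update.
f'(x) = 22*x + 31
f'(4.7723) = 22*4.7723 + 31 = 135.9906
x_1 = 4.7723 - 0.05*135.9906 = -2.0272


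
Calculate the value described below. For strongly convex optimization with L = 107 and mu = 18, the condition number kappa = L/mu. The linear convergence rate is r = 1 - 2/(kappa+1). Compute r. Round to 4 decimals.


Step 1: Compute the condition number.
kappa = L/mu = 107/18 = 5.9444
Step 2: Compute the convergence rate.
r = 1 - 2/(kappa + 1) = 1 - 2*mu/(L + mu) = (L - mu)/(L + mu) = 89/125 = 0.712


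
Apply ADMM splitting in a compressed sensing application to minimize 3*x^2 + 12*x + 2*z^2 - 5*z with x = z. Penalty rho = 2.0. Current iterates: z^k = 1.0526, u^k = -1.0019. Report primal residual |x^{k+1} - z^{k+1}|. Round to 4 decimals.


ADMM iteration with rho = 2.0, z^k = 1.0526, u^k = -1.0019
Step 1: x-update.
Minimize 3*x^2 + 12*x + (2.0/2)*(x - 1.0526 - 1.0019)^2
FOC: (2*3 + 2.0)*x = -12 + 2.0*(1.0526 + 1.0019)
x^{k+1} = -0.9864
Step 2: z-update.
Minimize 2*z^2 - 5*z + (2.0/2)*(-0.9864 - z - 1.0019)^2
FOC: (2*2 + 2.0)*z = 5 + 2.0*(-0.9864 - 1.0019)
z^{k+1} = 0.1706
Step 3: u-update.
u^{k+1} = -1.0019 - 0.9864 - 0.1706 = -2.1589
Step 4: Primal residual = |-0.9864 - 0.1706| = 1.157


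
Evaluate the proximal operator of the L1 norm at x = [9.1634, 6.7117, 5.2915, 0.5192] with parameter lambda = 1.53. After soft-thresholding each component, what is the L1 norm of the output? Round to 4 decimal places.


Soft-thresholding with lambda = 1.53:
prox(9.1634) = sign(9.1634)*max(|9.1634| - 1.53, 0) = 7.6334
prox(6.7117) = sign(6.7117)*max(|6.7117| - 1.53, 0) = 5.1817
prox(5.2915) = sign(5.2915)*max(|5.2915| - 1.53, 0) = 3.7615
prox(0.5192) = sign(0.5192)*max(|0.5192| - 1.53, 0) = 0.0
prox(x) = [7.6334, 5.1817, 3.7615, 0.0]
||prox(x)||_1 = 7.6334 + 5.1817 + 3.7615 + 0.0 = 16.5766


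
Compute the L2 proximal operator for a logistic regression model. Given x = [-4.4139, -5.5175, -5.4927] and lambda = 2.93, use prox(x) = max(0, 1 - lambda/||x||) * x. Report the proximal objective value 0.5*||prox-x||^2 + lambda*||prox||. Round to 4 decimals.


Step 1: Compute ||x||.
||x|| = 8.9496
Step 2: Compute scaling factor.
scale = max(0, 1 - 2.93/8.9496) = 0.6726
Step 3: prox(x) = [-2.9688, -3.7111, -3.6944]
||prox(x)|| = 6.0196
Step 4: Proximal objective.
0.5*||prox-x||^2 = 4.2925
lambda*||prox|| = 17.6374
Total = 21.9298


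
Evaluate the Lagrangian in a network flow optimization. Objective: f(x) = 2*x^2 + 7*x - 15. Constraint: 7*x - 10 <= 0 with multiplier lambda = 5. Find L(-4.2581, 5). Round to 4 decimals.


Step 1: Evaluate f(x).
f(-4.2581) = 2*(-4.2581)^2 + 7*(-4.2581) - 15 = -8.5439
Step 2: Evaluate g(x).
g(-4.2581) = 7*-4.2581 - 10 = -39.8067
Step 3: Compute Lagrangian.
L = -8.5439 + 5*-39.8067 = -207.5774


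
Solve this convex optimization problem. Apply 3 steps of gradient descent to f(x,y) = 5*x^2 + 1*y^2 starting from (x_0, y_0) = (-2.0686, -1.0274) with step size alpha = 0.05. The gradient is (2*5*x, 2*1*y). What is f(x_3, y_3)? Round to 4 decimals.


Gradient descent on f(x,y) = 5*x^2 + 1*y^2.
Starting point: (-2.0686, -1.0274), alpha = 0.05
Step 1: grad_x = 2*5*-2.0686 = -20.686, grad_y = 2*1*-1.0274 = -2.0548
  x_1 = -2.0686 - 0.05*-20.686 = -1.0343
  y_1 = -1.0274 - 0.05*-2.0548 = -0.9247
Step 2: grad_x = 2*5*-1.0343 = -10.343, grad_y = 2*1*-0.9247 = -1.8493
  x_2 = -1.0343 - 0.05*-10.343 = -0.5172
  y_2 = -0.9247 - 0.05*-1.8493 = -0.8322
Step 3: grad_x = 2*5*-0.5172 = -5.1715, grad_y = 2*1*-0.8322 = -1.6644
  x_3 = -0.5172 - 0.05*-5.1715 = -0.2586
  y_3 = -0.8322 - 0.05*-1.6644 = -0.749
f(-0.2586, -0.749) = 5*(-0.2586)^2 + 1*(-0.749)^2 = 0.8953


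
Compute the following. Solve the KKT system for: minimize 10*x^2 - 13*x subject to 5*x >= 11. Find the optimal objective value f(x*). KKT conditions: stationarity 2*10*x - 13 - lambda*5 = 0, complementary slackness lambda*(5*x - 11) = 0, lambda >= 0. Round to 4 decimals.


Step 1: Try lambda = 0 (constraint inactive).
x_unc = 13/(2*10) = 0.65
Check: 5*0.65 = 3.25 < 11 -- violated!
Step 2: Constraint must be active: 5*x = 11
x* = 11/5 = 2.2
lambda = (2*10*2.2 - 13)/5 = 6.2
Step 3: Compute optimal value.
f(x*) = 10*2.2^2 - 13*2.2 = 19.8


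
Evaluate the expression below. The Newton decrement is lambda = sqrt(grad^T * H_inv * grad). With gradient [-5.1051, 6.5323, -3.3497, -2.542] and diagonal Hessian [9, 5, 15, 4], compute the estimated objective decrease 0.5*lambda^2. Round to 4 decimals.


Step 1: H is diagonal, so H^(-1) * g = [-0.5672, 1.3065, -0.2233, -0.6355].
Step 2: g^T H^(-1) g = sum_i g_i^2 / H_ii
  = (-5.1051)^2/9 + (6.5323)^2/5 + (-3.3497)^2/15 + (-2.542)^2/4
  = 2.8958 + 8.5342 + 0.748 + 1.6154 = 13.7934
Step 3: Objective decrease = 0.5 * g^T H^(-1) g = 6.8967


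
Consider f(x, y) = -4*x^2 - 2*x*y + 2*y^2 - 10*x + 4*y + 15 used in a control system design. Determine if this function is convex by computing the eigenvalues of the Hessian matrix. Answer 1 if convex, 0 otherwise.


The Hessian of f(x,y) = -4*x^2 - 2*x*y + 2*y^2 - 10*x + 4*y + 15 is:
H = [[-8, -2], [-2, 4]]
Trace = -8 + 4 = -4
Determinant = -8*4 - (-2)^2 = -36
Discriminant = (-4)^2 - 4*-36 = 160.0
Eigenvalues: lambda_1 = -8.3246, lambda_2 = 4.3246
The function is not convex.

0


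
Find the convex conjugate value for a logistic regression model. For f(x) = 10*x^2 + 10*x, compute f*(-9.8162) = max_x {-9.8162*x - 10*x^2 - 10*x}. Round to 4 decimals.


f*(y) = sup_x {y*x - a*x^2 - b*x} = sup_x {(y-b)*x - a*x^2}
FOC: (y - b) - 2a*x = 0 => x* = (y - b)/(2a)
x* = (-9.8162 - 10)/(2*10) = -0.9908
f*(-9.8162) = (y-b)^2/(4a) = (-9.8162 - 10)^2/(4*10)
= 392.6818/40 = 9.817


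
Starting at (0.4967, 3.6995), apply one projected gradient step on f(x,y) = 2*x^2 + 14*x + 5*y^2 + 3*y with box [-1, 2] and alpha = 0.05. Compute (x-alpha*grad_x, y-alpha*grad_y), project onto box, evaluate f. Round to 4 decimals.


Step 1: Compute gradient at (0.4967, 3.6995).
grad_x = 2*2*0.4967 + 14 = 15.9868
grad_y = 2*5*3.6995 + 3 = 39.995
Step 2: Gradient step.
x_raw = 0.4967 - 0.05*15.9868 = -0.3026
y_raw = 3.6995 - 0.05*39.995 = 1.6998
Step 3: Project onto [-1, 2].
x_proj = clip(-0.3026) = -0.3026
y_proj = clip(1.6998) = 1.6998
Step 4: Evaluate f.
f(-0.3026, 1.6998) = 15.4912


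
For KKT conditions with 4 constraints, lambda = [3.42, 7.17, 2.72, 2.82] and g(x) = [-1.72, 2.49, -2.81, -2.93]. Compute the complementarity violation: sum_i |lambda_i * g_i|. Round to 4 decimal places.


KKT complementary slackness check:
lambda_1 * g_1 = 3.42 * -1.72 = -5.8824
lambda_2 * g_2 = 7.17 * 2.49 = 17.8533
lambda_3 * g_3 = 2.72 * -2.81 = -7.6432
lambda_4 * g_4 = 2.82 * -2.93 = -8.2626
Total violation = 5.8824 + 17.8533 + 7.6432 + 8.2626 = 39.6415


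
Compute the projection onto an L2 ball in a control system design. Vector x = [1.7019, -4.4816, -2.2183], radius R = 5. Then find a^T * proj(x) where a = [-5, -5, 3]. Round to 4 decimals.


Step 1: Compute ||x|| (intermediates to 6 decimals).
||x|| = sqrt(1.7019^2 + (-4.4816)^2 + (-2.2183)^2) = 5.28224
Step 2: Project.
Since ||x|| > R, scale = R/||x|| = 5/5.28224 = 0.946568, proj(x) = scale * x
proj(x) = [1.610964, -4.242139, -2.099772]
Step 3: Dot product.
a^T * proj(x) = -5*1.610964 - 5*(-4.242139) + 3*(-2.099772) = 6.8566


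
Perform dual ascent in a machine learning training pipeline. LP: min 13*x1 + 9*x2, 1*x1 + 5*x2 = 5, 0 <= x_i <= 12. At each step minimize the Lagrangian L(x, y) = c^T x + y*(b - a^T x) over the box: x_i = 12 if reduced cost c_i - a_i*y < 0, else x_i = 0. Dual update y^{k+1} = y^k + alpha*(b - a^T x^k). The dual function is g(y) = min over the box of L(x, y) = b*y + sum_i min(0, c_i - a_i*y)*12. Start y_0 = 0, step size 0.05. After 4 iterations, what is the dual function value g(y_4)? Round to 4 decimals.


Dual ascent for LP: min 13*x1 + 9*x2, 1*x1 + 5*x2 = 5, 0 <= x_i <= 12
Step 1: y^k = 0.0, reduced costs: (13.0, 9.0)
  x^k = (0.0, 0.0), subgradient = b - a^T x = 5.0
  y^{k+1} = 0.0 + 0.05*5.0 = 0.25
Step 2: y^k = 0.25, reduced costs: (12.75, 7.75)
  x^k = (0.0, 0.0), subgradient = b - a^T x = 5.0
  y^{k+1} = 0.25 + 0.05*5.0 = 0.5
Step 3: y^k = 0.5, reduced costs: (12.5, 6.5)
  x^k = (0.0, 0.0), subgradient = b - a^T x = 5.0
  y^{k+1} = 0.5 + 0.05*5.0 = 0.75
Step 4: y^k = 0.75, reduced costs: (12.25, 5.25)
  x^k = (0.0, 0.0), subgradient = b - a^T x = 5.0
  y^{k+1} = 0.75 + 0.05*5.0 = 1.0
Dual objective at y_4 = 1.0: reduced costs (12.0, 4.0), box minimizer x = (0.0, 0.0)
g(y_4) = b*y + (c1 - a1*y)*x1 + (c2 - a2*y)*x2 = 5*1.0 + 12.0*0.0 + 4.0*0.0 = 5.0 + 0.0 + 0.0 = 5.0


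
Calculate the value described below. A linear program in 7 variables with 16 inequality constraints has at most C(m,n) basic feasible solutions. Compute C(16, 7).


Each vertex corresponds to some choice of n active constraints out of m, so the number of vertices is at most C(m, n) = m! / (n!(m-n)!).
m = 16, n = 7
Numerator: 16 * 15 * 14 * 13 * 12 * 11 * 10
Denominator: 7! = 5040
C(16, 7) = 11440


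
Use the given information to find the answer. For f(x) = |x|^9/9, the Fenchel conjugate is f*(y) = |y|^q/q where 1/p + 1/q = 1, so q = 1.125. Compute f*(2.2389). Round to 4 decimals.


The conjugate exponent q satisfies 1/p + 1/q = 1.
p = 9, so q = 9/(9 - 1) = 1.125
|y|^q = 2.2389^1.125 = 2.4762
f*(2.2389) = 2.4762 / 1.125 = 2.2011


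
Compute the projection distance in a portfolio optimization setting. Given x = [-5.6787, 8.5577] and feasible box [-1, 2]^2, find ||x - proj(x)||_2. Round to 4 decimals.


Project each component onto [-1, 2].
clip(-5.6787) = -1.0, clip(8.5577) = 2.0
Projection = [-1.0, 2.0]
Squared diffs: [21.8902, 43.0034]
Distance = sqrt(64.8936) = 8.0557


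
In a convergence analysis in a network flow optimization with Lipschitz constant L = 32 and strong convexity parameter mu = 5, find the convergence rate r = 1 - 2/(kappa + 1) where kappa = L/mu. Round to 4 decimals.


Step 1: Compute the condition number.
kappa = L/mu = 32/5 = 6.4
Step 2: Compute the convergence rate.
r = 1 - 2/(kappa + 1) = 1 - 2*mu/(L + mu) = (L - mu)/(L + mu) = 27/37 = 0.7297


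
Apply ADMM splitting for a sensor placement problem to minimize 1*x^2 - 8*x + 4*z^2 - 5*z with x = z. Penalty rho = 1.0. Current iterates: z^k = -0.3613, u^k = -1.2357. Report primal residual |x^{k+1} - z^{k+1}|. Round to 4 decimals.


ADMM iteration with rho = 1.0, z^k = -0.3613, u^k = -1.2357
Step 1: x-update.
Minimize 1*x^2 - 8*x + (1.0/2)*(x + 0.3613 - 1.2357)^2
FOC: (2*1 + 1.0)*x = 8 + 1.0*(-0.3613 + 1.2357)
x^{k+1} = 2.9581
Step 2: z-update.
Minimize 4*z^2 - 5*z + (1.0/2)*(2.9581 - z - 1.2357)^2
FOC: (2*4 + 1.0)*z = 5 + 1.0*(2.9581 - 1.2357)
z^{k+1} = 0.7469
Step 3: u-update.
u^{k+1} = -1.2357 + 2.9581 - 0.7469 = 0.9755
Step 4: Primal residual = |2.9581 - 0.7469| = 2.2112


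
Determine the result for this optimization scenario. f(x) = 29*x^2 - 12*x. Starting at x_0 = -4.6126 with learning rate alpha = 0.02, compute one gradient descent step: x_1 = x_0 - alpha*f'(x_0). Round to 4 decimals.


We compute the gradient at x_0 and apply the update.
f'(x) = 58*x - 12
f'(-4.6126) = 58*-4.6126 - 12 = -279.5308
x_1 = -4.6126 - 0.02*-279.5308 = 0.978


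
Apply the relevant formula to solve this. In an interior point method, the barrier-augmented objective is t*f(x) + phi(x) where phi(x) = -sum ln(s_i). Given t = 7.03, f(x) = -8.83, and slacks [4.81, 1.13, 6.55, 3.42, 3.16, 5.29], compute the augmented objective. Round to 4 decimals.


Step 1: Compute log-barrier.
ln values: [1.5707, 0.1222, 1.8795, 1.2296, 1.1506, 1.6658]
phi = -(1.5707 + 0.1222 + 1.8795 + 1.2296 + 1.1506 + 1.6658) = -7.6184
Step 2: Compute augmented objective.
t*f(x) = 7.03*-8.83 = -62.0749
Total = -62.0749 - 7.6184 = -69.6933


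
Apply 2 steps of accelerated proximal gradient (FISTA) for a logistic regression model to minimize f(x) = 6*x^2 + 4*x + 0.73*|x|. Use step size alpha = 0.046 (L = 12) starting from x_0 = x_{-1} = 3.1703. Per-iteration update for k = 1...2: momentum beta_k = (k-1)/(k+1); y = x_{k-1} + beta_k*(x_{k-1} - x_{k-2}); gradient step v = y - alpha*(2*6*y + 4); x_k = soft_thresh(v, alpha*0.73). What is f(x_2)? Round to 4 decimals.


FISTA on f(x) = 6*x^2 + 4*x + 0.73*|x|
L = 12, alpha = 0.046
Iteration 1: beta = 0.0, y = 3.1703 + 0.0*(3.1703 - 3.1703) = 3.1703
  grad(y) = 42.0436, v = y - alpha*grad = 1.2363
  prox(v) = soft_thresh(1.2363, 0.0336) = 1.2027
Iteration 2: beta = 0.3333, y = 1.2027 + 0.3333*(1.2027 - 3.1703) = 0.5469
  grad(y) = 10.5622, v = y - alpha*grad = 0.061
  prox(v) = soft_thresh(0.061, 0.0336) = 0.0274
f(x_2) = 6*0.0274^2 + 4*0.0274 + 0.73*|0.0274| = 0.1342


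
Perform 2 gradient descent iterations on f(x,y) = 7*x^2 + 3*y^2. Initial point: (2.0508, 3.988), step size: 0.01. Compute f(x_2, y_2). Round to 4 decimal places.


Gradient descent on f(x,y) = 7*x^2 + 3*y^2.
Starting point: (2.0508, 3.988), alpha = 0.01
Step 1: grad_x = 2*7*2.0508 = 28.7112, grad_y = 2*3*3.988 = 23.928
  x_1 = 2.0508 - 0.01*28.7112 = 1.7637
  y_1 = 3.988 - 0.01*23.928 = 3.7487
Step 2: grad_x = 2*7*1.7637 = 24.6916, grad_y = 2*3*3.7487 = 22.4923
  x_2 = 1.7637 - 0.01*24.6916 = 1.5168
  y_2 = 3.7487 - 0.01*22.4923 = 3.5238
f(1.5168, 3.5238) = 7*1.5168^2 + 3*3.5238^2 = 53.3556


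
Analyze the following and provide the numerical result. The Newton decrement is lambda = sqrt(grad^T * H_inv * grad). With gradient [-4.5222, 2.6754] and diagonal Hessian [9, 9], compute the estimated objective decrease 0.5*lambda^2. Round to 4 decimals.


Step 1: H is diagonal, so H^(-1) * g = [-0.5025, 0.2973].
Step 2: g^T H^(-1) g = sum_i g_i^2 / H_ii
  = (-4.5222)^2/9 + (2.6754)^2/9
  = 2.2723 + 0.7953 = 3.0676
Step 3: Objective decrease = 0.5 * g^T H^(-1) g = 1.5338


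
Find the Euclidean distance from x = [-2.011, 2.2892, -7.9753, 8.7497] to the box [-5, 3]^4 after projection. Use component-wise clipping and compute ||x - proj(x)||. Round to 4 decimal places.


Project each component onto [-5, 3].
clip(-2.011) = -2.011, clip(2.2892) = 2.2892, clip(-7.9753) = -5.0, clip(8.7497) = 3.0
Projection = [-2.011, 2.2892, -5.0, 3.0]
Squared diffs: [0.0, 0.0, 8.8524, 33.0591]
Distance = sqrt(41.9115) = 6.4739


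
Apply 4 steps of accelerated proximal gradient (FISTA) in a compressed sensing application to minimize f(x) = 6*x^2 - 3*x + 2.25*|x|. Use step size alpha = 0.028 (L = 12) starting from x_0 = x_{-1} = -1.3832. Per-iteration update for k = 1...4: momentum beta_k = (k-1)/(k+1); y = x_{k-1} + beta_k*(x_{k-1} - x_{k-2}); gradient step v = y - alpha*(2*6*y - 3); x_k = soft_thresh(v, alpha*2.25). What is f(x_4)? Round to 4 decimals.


FISTA on f(x) = 6*x^2 - 3*x + 2.25*|x|
L = 12, alpha = 0.028
Iteration 1: beta = 0.0, y = -1.3832 + 0.0*(-1.3832 + 1.3832) = -1.3832
  grad(y) = -19.5984, v = y - alpha*grad = -0.8344
  prox(v) = soft_thresh(-0.8344, 0.063) = -0.7714
Iteration 2: beta = 0.3333, y = -0.7714 + 0.3333*(-0.7714 + 1.3832) = -0.5675
  grad(y) = -9.8103, v = y - alpha*grad = -0.2928
  prox(v) = soft_thresh(-0.2928, 0.063) = -0.2298
Iteration 3: beta = 0.5, y = -0.2298 + 0.5*(-0.2298 + 0.7714) = 0.041
  grad(y) = -2.5084, v = y - alpha*grad = 0.1112
  prox(v) = soft_thresh(0.1112, 0.063) = 0.0482
Iteration 4: beta = 0.6, y = 0.0482 + 0.6*(0.0482 + 0.2298) = 0.215
  grad(y) = -0.4197, v = y - alpha*grad = 0.2268
  prox(v) = soft_thresh(0.2268, 0.063) = 0.1638
f(x_4) = 6*0.1638^2 - 3*0.1638 + 2.25*|0.1638| = 0.0381


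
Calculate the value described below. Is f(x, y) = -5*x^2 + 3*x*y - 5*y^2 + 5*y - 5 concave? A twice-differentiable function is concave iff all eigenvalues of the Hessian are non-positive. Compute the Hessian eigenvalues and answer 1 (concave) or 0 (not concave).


The Hessian of f(x,y) = -5*x^2 + 3*x*y - 5*y^2 + 5*y - 5 is:
H = [[-10, 3], [3, -10]]
Trace = -10 - 10 = -20
Determinant = -10*-10 - (3)^2 = 91
Discriminant = (-20)^2 - 4*91 = 36.0
Eigenvalues: lambda_1 = -13.0, lambda_2 = -7.0
The function is concave.

1


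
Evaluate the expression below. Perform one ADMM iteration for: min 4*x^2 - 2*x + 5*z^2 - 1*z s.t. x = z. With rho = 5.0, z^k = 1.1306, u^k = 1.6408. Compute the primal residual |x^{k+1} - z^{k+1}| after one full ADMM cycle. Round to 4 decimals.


ADMM iteration with rho = 5.0, z^k = 1.1306, u^k = 1.6408
Step 1: x-update.
Minimize 4*x^2 - 2*x + (5.0/2)*(x - 1.1306 + 1.6408)^2
FOC: (2*4 + 5.0)*x = 2 + 5.0*(1.1306 - 1.6408)
x^{k+1} = -0.0424
Step 2: z-update.
Minimize 5*z^2 - 1*z + (5.0/2)*(-0.0424 - z + 1.6408)^2
FOC: (2*5 + 5.0)*z = 1 + 5.0*(-0.0424 + 1.6408)
z^{k+1} = 0.5995
Step 3: u-update.
u^{k+1} = 1.6408 - 0.0424 - 0.5995 = 0.9989
Step 4: Primal residual = |-0.0424 - 0.5995| = 0.6419


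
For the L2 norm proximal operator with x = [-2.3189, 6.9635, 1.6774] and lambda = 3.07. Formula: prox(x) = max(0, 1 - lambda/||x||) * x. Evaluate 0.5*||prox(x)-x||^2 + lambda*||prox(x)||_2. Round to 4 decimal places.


Step 1: Compute ||x||.
||x|| = 7.5287
Step 2: Compute scaling factor.
scale = max(0, 1 - 3.07/7.5287) = 0.5922
Step 3: prox(x) = [-1.3733, 4.124, 0.9934]
||prox(x)|| = 4.4587
Step 4: Proximal objective.
0.5*||prox-x||^2 = 4.7125
lambda*||prox|| = 13.6882
Total = 18.4007


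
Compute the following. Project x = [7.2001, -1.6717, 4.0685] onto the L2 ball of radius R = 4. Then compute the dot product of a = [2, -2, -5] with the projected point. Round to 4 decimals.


Step 1: Compute ||x|| (intermediates to 6 decimals).
||x|| = sqrt(7.2001^2 + (-1.6717)^2 + 4.0685^2) = 8.43734
Step 2: Project.
Since ||x|| > R, scale = R/||x|| = 4/8.43734 = 0.474083, proj(x) = scale * x
proj(x) = [3.413445, -0.792525, 1.928807]
Step 3: Dot product.
a^T * proj(x) = 2*3.413445 - 2*(-0.792525) - 5*1.928807 = -1.2321


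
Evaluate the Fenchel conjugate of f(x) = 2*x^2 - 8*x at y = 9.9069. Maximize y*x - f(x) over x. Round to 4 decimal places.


f*(y) = sup_x {y*x - a*x^2 - b*x} = sup_x {(y-b)*x - a*x^2}
FOC: (y - b) - 2a*x = 0 => x* = (y - b)/(2a)
x* = (9.9069 + 8)/(2*2) = 4.4767
f*(9.9069) = (y-b)^2/(4a) = (9.9069 + 8)^2/(4*2)
= 320.6571/8 = 40.0821


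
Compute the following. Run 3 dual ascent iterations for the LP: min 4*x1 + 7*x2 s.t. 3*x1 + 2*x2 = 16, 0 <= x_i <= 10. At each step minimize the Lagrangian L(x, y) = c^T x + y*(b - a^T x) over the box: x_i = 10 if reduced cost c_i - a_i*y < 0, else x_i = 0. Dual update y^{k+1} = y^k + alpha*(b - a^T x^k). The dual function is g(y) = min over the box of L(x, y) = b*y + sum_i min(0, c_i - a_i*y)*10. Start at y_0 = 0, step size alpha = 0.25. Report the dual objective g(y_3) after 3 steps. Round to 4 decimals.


Dual ascent for LP: min 4*x1 + 7*x2, 3*x1 + 2*x2 = 16, 0 <= x_i <= 10
Step 1: y^k = 0.0, reduced costs: (4.0, 7.0)
  x^k = (0.0, 0.0), subgradient = b - a^T x = 16.0
  y^{k+1} = 0.0 + 0.25*16.0 = 4.0
Step 2: y^k = 4.0, reduced costs: (-8.0, -1.0)
  x^k = (10.0, 10.0), subgradient = b - a^T x = -34.0
  y^{k+1} = 4.0 + 0.25*-34.0 = -4.5
Step 3: y^k = -4.5, reduced costs: (17.5, 16.0)
  x^k = (0.0, 0.0), subgradient = b - a^T x = 16.0
  y^{k+1} = -4.5 + 0.25*16.0 = -0.5
Dual objective at y_3 = -0.5: reduced costs (5.5, 8.0), box minimizer x = (0.0, 0.0)
g(y_3) = b*y + (c1 - a1*y)*x1 + (c2 - a2*y)*x2 = 16*(-0.5) + 5.5*0.0 + 8.0*0.0 = -8.0 + 0.0 + 0.0 = -8.0


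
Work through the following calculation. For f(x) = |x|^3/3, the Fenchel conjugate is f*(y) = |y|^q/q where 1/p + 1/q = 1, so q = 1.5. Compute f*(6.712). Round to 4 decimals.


The conjugate exponent q satisfies 1/p + 1/q = 1.
p = 3, so q = 3/(3 - 1) = 1.5
|y|^q = 6.712^1.5 = 17.3891
f*(6.712) = 17.3891 / 1.5 = 11.5928
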